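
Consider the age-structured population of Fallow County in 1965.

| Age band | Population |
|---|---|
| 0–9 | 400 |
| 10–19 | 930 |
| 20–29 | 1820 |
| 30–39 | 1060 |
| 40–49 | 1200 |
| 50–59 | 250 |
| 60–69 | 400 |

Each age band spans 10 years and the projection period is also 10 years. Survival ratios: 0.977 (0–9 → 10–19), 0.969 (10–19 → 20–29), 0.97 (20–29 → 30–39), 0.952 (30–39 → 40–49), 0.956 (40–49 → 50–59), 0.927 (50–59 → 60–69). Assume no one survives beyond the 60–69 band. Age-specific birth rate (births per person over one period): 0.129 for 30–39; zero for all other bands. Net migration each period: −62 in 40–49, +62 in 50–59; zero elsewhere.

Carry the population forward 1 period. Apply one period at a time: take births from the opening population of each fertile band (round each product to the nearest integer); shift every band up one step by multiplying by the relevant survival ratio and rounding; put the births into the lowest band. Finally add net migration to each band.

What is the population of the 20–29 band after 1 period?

[period 1]
Births: 1060 × 0.129 = 137
10–19: 400 × 0.977 = 391
20–29: 930 × 0.969 = 901
30–39: 1820 × 0.97 = 1765
40–49: 1060 × 0.952 = 1009
50–59: 1200 × 0.956 = 1147
60–69: 250 × 0.927 = 232
Net migration: 40–49 − 62 → 947; 50–59 + 62 → 1209
Population now: 0–9=137, 10–19=391, 20–29=901, 30–39=1765, 40–49=947, 50–59=1209, 60–69=232

901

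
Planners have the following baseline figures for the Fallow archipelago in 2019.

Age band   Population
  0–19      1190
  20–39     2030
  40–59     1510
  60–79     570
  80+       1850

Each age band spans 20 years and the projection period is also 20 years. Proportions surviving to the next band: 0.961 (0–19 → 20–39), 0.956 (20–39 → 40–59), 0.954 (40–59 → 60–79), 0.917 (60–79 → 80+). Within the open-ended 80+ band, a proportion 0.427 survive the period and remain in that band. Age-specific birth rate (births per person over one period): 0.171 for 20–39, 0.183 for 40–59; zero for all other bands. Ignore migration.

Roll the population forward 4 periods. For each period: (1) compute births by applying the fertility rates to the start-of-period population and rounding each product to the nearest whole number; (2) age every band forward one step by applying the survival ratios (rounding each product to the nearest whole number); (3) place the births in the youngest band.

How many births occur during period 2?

(Groups numbered youngest = 1 to oldest = 5.)
Period 1:
Births: 2030 × 0.171 = 347 ; 1510 × 0.183 = 276 — total 623
Group 2: 1190 × 0.961 = 1144
Group 3: 2030 × 0.956 = 1941
Group 4: 1510 × 0.954 = 1441
Group 5: 570 × 0.917 + 1850 × 0.427 = 523 + 790 = 1313
→ [623, 1144, 1941, 1441, 1313]
Period 2:
Births: 1144 × 0.171 = 196 ; 1941 × 0.183 = 355 — total 551
Group 2: 623 × 0.961 = 599
Group 3: 1144 × 0.956 = 1094
Group 4: 1941 × 0.954 = 1852
Group 5: 1441 × 0.917 + 1313 × 0.427 = 1321 + 561 = 1882
→ [551, 599, 1094, 1852, 1882]

551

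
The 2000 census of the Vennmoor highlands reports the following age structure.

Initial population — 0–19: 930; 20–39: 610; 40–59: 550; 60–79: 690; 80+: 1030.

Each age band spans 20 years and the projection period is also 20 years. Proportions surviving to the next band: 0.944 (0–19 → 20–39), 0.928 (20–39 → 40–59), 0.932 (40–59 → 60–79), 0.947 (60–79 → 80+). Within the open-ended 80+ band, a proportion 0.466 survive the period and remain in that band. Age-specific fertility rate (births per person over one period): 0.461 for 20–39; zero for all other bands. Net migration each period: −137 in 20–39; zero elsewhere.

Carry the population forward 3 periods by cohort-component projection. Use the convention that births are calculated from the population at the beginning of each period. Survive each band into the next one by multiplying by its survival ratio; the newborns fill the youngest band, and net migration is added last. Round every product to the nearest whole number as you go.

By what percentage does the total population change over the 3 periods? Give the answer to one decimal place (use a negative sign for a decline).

Call the bands 1 to 5, youngest first.
[period 1]
Births: 610 × 0.461 = 281
Band 2: 930 × 0.944 = 878
Band 3: 610 × 0.928 = 566
Band 4: 550 × 0.932 = 513
Band 5: 690 × 0.947 + 1030 × 0.466 = 653 + 480 = 1133
Net migration: Band 2 − 137 → 741
Population now: 0–19=281, 20–39=741, 40–59=566, 60–79=513, 80+=1133
[period 2]
Births: 741 × 0.461 = 342
Band 2: 281 × 0.944 = 265
Band 3: 741 × 0.928 = 688
Band 4: 566 × 0.932 = 528
Band 5: 513 × 0.947 + 1133 × 0.466 = 486 + 528 = 1014
Net migration: Band 2 − 137 → 128
Population now: 0–19=342, 20–39=128, 40–59=688, 60–79=528, 80+=1014
[period 3]
Births: 128 × 0.461 = 59
Band 2: 342 × 0.944 = 323
Band 3: 128 × 0.928 = 119
Band 4: 688 × 0.932 = 641
Band 5: 528 × 0.947 + 1014 × 0.466 = 500 + 473 = 973
Net migration: Band 2 − 137 → 186
Population now: 0–19=59, 20–39=186, 40–59=119, 60–79=641, 80+=973
Total: 3810 → 1978; change = -1832; percentage change = -48.1%

-48.1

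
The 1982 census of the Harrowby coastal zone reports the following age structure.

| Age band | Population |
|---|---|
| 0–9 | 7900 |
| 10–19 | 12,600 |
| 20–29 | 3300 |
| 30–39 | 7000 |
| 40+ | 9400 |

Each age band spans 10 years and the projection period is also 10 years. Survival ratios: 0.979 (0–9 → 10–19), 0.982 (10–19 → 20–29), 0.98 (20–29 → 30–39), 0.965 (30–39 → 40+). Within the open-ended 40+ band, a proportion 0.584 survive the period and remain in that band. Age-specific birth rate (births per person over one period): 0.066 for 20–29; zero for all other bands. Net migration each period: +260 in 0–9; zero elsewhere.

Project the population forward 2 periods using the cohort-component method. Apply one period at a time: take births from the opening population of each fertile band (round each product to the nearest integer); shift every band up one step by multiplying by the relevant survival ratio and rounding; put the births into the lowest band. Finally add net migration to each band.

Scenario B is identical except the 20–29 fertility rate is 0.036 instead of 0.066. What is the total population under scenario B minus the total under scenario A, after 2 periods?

(Groups numbered youngest = 1 to oldest = 5.)
Period 1.
Births: 3300 × 0.066 = 218
Group 2: 7900 × 0.979 = 7734
Group 3: 12600 × 0.982 = 12373
Group 4: 3300 × 0.98 = 3234
Group 5: 7000 × 0.965 + 9400 × 0.584 = 6755 + 5490 = 12245
Net migration: Group 1 + 260 → 478
Population now: 0–9=478, 10–19=7734, 20–29=12373, 30–39=3234, 40+=12245
Period 2.
Births: 12373 × 0.066 = 817
Group 2: 478 × 0.979 = 468
Group 3: 7734 × 0.982 = 7595
Group 4: 12373 × 0.98 = 12126
Group 5: 3234 × 0.965 + 12245 × 0.584 = 3121 + 7151 = 10272
Net migration: Group 1 + 260 → 1077
Population now: 0–9=1077, 10–19=468, 20–29=7595, 30–39=12126, 40+=10272
Scenario A total after 2 periods: 31538
Scenario B projection —
Period 1.
Births: 3300 × 0.036 = 119
Group 2: 7900 × 0.979 = 7734
Group 3: 12600 × 0.982 = 12373
Group 4: 3300 × 0.98 = 3234
Group 5: 7000 × 0.965 + 9400 × 0.584 = 6755 + 5490 = 12245
Net migration: Group 1 + 260 → 379
Population now: 0–9=379, 10–19=7734, 20–29=12373, 30–39=3234, 40+=12245
Period 2.
Births: 12373 × 0.036 = 445
Group 2: 379 × 0.979 = 371
Group 3: 7734 × 0.982 = 7595
Group 4: 12373 × 0.98 = 12126
Group 5: 3234 × 0.965 + 12245 × 0.584 = 3121 + 7151 = 10272
Net migration: Group 1 + 260 → 705
Population now: 0–9=705, 10–19=371, 20–29=7595, 30–39=12126, 40+=10272
Scenario B total after 2 periods: 31069
Difference B − A = 31069 − 31538 = -469

-469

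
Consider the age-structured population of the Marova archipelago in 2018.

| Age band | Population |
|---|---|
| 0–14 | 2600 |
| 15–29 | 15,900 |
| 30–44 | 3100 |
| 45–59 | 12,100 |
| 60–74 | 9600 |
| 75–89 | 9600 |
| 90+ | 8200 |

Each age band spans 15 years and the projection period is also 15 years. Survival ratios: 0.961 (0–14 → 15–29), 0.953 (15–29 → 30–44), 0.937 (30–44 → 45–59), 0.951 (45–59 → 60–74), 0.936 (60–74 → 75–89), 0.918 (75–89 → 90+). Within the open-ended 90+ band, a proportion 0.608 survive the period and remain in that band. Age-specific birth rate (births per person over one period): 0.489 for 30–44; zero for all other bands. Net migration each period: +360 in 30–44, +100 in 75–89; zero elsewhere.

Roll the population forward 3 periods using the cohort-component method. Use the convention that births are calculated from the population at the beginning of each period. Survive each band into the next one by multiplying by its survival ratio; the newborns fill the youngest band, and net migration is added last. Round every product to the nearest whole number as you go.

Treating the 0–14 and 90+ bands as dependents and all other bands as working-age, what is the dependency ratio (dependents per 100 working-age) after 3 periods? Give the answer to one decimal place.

Period 1:
Births: 3100 × 0.489 = 1516
15–29: 2600 × 0.961 = 2499
30–44: 15900 × 0.953 = 15153
45–59: 3100 × 0.937 = 2905
60–74: 12100 × 0.951 = 11507
75–89: 9600 × 0.936 = 8986
90+: 9600 × 0.918 + 8200 × 0.608 = 8813 + 4986 = 13799
Net migration: 30–44 + 360 → 15513; 75–89 + 100 → 9086
Giving 1516 / 2499 / 15513 / 2905 / 11507 / 9086 / 13799.
Period 2:
Births: 15513 × 0.489 = 7586
15–29: 1516 × 0.961 = 1457
30–44: 2499 × 0.953 = 2382
45–59: 15513 × 0.937 = 14536
60–74: 2905 × 0.951 = 2763
75–89: 11507 × 0.936 = 10771
90+: 9086 × 0.918 + 13799 × 0.608 = 8341 + 8390 = 16731
Net migration: 30–44 + 360 → 2742; 75–89 + 100 → 10871
Giving 7586 / 1457 / 2742 / 14536 / 2763 / 10871 / 16731.
Period 3:
Births: 2742 × 0.489 = 1341
15–29: 7586 × 0.961 = 7290
30–44: 1457 × 0.953 = 1389
45–59: 2742 × 0.937 = 2569
60–74: 14536 × 0.951 = 13824
75–89: 2763 × 0.936 = 2586
90+: 10871 × 0.918 + 16731 × 0.608 = 9980 + 10172 = 20152
Net migration: 30–44 + 360 → 1749; 75–89 + 100 → 2686
Giving 1341 / 7290 / 1749 / 2569 / 13824 / 2686 / 20152.
Dependents (band 0–14 + band 90+) = 1341 + 20152 = 21493; working-age = 28118; ratio = 21493/28118 × 100 = 76.4

76.4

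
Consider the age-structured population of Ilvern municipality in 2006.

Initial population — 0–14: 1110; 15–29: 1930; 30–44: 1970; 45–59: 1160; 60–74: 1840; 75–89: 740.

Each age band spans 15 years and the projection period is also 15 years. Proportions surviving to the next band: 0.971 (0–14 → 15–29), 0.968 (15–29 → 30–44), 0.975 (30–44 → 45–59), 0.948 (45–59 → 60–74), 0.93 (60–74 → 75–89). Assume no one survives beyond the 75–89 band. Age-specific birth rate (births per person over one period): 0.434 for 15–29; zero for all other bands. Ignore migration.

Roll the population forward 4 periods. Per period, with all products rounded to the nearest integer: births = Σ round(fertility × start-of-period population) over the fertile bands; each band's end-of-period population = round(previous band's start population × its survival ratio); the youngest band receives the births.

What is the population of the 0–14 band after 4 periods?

Period 1:
Births: 1930 * 0.434 = 838
15–29: 1110 * 0.971 = 1078
30–44: 1930 * 0.968 = 1868
45–59: 1970 * 0.975 = 1921
60–74: 1160 * 0.948 = 1100
75–89: 1840 * 0.93 = 1711
→ [838, 1078, 1868, 1921, 1100, 1711]
Period 2:
Births: 1078 * 0.434 = 468
15–29: 838 * 0.971 = 814
30–44: 1078 * 0.968 = 1044
45–59: 1868 * 0.975 = 1821
60–74: 1921 * 0.948 = 1821
75–89: 1100 * 0.93 = 1023
→ [468, 814, 1044, 1821, 1821, 1023]
Period 3:
Births: 814 * 0.434 = 353
15–29: 468 * 0.971 = 454
30–44: 814 * 0.968 = 788
45–59: 1044 * 0.975 = 1018
60–74: 1821 * 0.948 = 1726
75–89: 1821 * 0.93 = 1694
→ [353, 454, 788, 1018, 1726, 1694]
Period 4:
Births: 454 * 0.434 = 197
15–29: 353 * 0.971 = 343
30–44: 454 * 0.968 = 439
45–59: 788 * 0.975 = 768
60–74: 1018 * 0.948 = 965
75–89: 1726 * 0.93 = 1605
→ [197, 343, 439, 768, 965, 1605]

197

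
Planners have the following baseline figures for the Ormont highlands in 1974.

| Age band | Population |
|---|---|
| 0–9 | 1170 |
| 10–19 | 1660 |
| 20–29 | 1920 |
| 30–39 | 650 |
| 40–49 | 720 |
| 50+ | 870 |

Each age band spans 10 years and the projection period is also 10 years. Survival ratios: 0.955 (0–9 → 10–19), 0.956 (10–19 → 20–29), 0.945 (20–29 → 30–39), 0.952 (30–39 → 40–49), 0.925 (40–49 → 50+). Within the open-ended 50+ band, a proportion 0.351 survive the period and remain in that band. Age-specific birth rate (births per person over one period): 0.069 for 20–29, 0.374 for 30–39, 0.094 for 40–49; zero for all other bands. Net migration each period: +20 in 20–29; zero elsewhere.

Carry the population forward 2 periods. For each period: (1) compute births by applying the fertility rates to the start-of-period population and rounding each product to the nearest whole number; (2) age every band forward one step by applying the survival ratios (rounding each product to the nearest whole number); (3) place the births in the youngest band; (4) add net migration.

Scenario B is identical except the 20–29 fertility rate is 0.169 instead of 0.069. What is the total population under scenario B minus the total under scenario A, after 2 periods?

344

Call the groups 1 to 6, youngest first.
[period 1]
Births: 1920 * 0.069 = 132 ; 650 * 0.374 = 243 ; 720 * 0.094 = 68 → total 443
Group 2: 1170 * 0.955 = 1117
Group 3: 1660 * 0.956 = 1587
Group 4: 1920 * 0.945 = 1814
Group 5: 650 * 0.952 = 619
Group 6: 720 * 0.925 + 870 * 0.351 = 666 + 305 = 971
Net migration: Group 3 + 20 → 1607
Giving 443 / 1117 / 1607 / 1814 / 619 / 971.
[period 2]
Births: 1607 * 0.069 = 111 ; 1814 * 0.374 = 678 ; 619 * 0.094 = 58 → total 847
Group 2: 443 * 0.955 = 423
Group 3: 1117 * 0.956 = 1068
Group 4: 1607 * 0.945 = 1519
Group 5: 1814 * 0.952 = 1727
Group 6: 619 * 0.925 + 971 * 0.351 = 573 + 341 = 914
Net migration: Group 3 + 20 → 1088
Giving 847 / 423 / 1088 / 1519 / 1727 / 914.
Scenario A total after 2 periods: 6518
Scenario B projection —
[period 1]
Births: 1920 * 0.169 = 324 ; 650 * 0.374 = 243 ; 720 * 0.094 = 68 → total 635
Group 2: 1170 * 0.955 = 1117
Group 3: 1660 * 0.956 = 1587
Group 4: 1920 * 0.945 = 1814
Group 5: 650 * 0.952 = 619
Group 6: 720 * 0.925 + 870 * 0.351 = 666 + 305 = 971
Net migration: Group 3 + 20 → 1607
Giving 635 / 1117 / 1607 / 1814 / 619 / 971.
[period 2]
Births: 1607 * 0.169 = 272 ; 1814 * 0.374 = 678 ; 619 * 0.094 = 58 → total 1008
Group 2: 635 * 0.955 = 606
Group 3: 1117 * 0.956 = 1068
Group 4: 1607 * 0.945 = 1519
Group 5: 1814 * 0.952 = 1727
Group 6: 619 * 0.925 + 971 * 0.351 = 573 + 341 = 914
Net migration: Group 3 + 20 → 1088
Giving 1008 / 606 / 1088 / 1519 / 1727 / 914.
Scenario B total after 2 periods: 6862
Difference B − A = 6862 − 6518 = 344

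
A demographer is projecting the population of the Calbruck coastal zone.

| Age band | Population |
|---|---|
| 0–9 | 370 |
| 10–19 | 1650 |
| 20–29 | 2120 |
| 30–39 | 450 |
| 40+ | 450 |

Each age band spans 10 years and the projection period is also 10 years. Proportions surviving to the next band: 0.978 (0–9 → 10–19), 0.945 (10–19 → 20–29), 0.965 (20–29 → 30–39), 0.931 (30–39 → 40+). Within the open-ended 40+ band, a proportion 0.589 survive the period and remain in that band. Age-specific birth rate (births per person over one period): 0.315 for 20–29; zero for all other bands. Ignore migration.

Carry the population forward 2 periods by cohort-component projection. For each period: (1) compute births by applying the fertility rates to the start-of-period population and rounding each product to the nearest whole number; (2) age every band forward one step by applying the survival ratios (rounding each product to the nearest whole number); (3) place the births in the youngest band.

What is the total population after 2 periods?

5298

Period 1.
Births: 2120 * 0.315 = 668
10–19: 370 * 0.978 = 362
20–29: 1650 * 0.945 = 1559
30–39: 2120 * 0.965 = 2046
40+: 450 * 0.931 + 450 * 0.589 = 419 + 265 = 684
Giving 668 / 362 / 1559 / 2046 / 684.
Period 2.
Births: 1559 * 0.315 = 491
10–19: 668 * 0.978 = 653
20–29: 362 * 0.945 = 342
30–39: 1559 * 0.965 = 1504
40+: 2046 * 0.931 + 684 * 0.589 = 1905 + 403 = 2308
Giving 491 / 653 / 342 / 1504 / 2308.
Total after period 2: 491 + 653 + 342 + 1504 + 2308 = 5298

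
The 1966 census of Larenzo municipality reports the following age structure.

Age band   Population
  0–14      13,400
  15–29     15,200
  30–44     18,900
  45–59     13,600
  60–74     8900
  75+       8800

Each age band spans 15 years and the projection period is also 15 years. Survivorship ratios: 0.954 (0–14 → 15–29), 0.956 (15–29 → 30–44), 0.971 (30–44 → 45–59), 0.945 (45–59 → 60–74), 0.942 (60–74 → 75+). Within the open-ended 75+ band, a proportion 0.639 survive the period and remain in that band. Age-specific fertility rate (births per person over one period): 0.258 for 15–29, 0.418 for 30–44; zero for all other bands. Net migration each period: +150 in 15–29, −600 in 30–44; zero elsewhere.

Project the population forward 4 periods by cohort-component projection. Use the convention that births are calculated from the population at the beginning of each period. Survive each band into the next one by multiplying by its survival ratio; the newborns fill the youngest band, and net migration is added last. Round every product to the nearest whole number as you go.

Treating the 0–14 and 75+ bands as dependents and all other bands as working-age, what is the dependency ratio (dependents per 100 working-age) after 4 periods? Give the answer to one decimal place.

103.6

Numbering the bands 1..6 from youngest to oldest:
— Period 1 —
Births: 15200 * 0.258 = 3922 ; 18900 * 0.418 = 7900 — total 11822
Band 2: 13400 * 0.954 = 12784
Band 3: 15200 * 0.956 = 14531
Band 4: 18900 * 0.971 = 18352
Band 5: 13600 * 0.945 = 12852
Band 6: 8900 * 0.942 + 8800 * 0.639 = 8384 + 5623 = 14007
Net migration: Band 2 + 150 → 12934; Band 3 − 600 → 13931
Population now: 0–14=11822, 15–29=12934, 30–44=13931, 45–59=18352, 60–74=12852, 75+=14007
— Period 2 —
Births: 12934 * 0.258 = 3337 ; 13931 * 0.418 = 5823 — total 9160
Band 2: 11822 * 0.954 = 11278
Band 3: 12934 * 0.956 = 12365
Band 4: 13931 * 0.971 = 13527
Band 5: 18352 * 0.945 = 17343
Band 6: 12852 * 0.942 + 14007 * 0.639 = 12107 + 8950 = 21057
Net migration: Band 2 + 150 → 11428; Band 3 − 600 → 11765
Population now: 0–14=9160, 15–29=11428, 30–44=11765, 45–59=13527, 60–74=17343, 75+=21057
— Period 3 —
Births: 11428 * 0.258 = 2948 ; 11765 * 0.418 = 4918 — total 7866
Band 2: 9160 * 0.954 = 8739
Band 3: 11428 * 0.956 = 10925
Band 4: 11765 * 0.971 = 11424
Band 5: 13527 * 0.945 = 12783
Band 6: 17343 * 0.942 + 21057 * 0.639 = 16337 + 13455 = 29792
Net migration: Band 2 + 150 → 8889; Band 3 − 600 → 10325
Population now: 0–14=7866, 15–29=8889, 30–44=10325, 45–59=11424, 60–74=12783, 75+=29792
— Period 4 —
Births: 8889 * 0.258 = 2293 ; 10325 * 0.418 = 4316 — total 6609
Band 2: 7866 * 0.954 = 7504
Band 3: 8889 * 0.956 = 8498
Band 4: 10325 * 0.971 = 10026
Band 5: 11424 * 0.945 = 10796
Band 6: 12783 * 0.942 + 29792 * 0.639 = 12042 + 19037 = 31079
Net migration: Band 2 + 150 → 7654; Band 3 − 600 → 7898
Population now: 0–14=6609, 15–29=7654, 30–44=7898, 45–59=10026, 60–74=10796, 75+=31079
Dependents (band 0–14 + band 75+) = 6609 + 31079 = 37688; working-age = 36374; ratio = 37688/36374 × 100 = 103.6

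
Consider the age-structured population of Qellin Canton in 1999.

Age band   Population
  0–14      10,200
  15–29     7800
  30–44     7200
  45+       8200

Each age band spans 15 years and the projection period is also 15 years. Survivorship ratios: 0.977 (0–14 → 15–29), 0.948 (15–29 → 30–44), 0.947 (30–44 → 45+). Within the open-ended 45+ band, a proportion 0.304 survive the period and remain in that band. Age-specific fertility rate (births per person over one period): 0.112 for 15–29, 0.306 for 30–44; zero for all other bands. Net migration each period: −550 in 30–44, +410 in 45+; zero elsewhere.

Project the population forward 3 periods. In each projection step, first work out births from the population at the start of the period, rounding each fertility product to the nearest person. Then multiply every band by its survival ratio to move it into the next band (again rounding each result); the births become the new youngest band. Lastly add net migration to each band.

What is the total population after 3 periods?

Period 1:
Births: 7800 × 0.112 = 874, 7200 × 0.306 = 2203 → 3077
15–29: 10200 × 0.977 = 9965
30–44: 7800 × 0.948 = 7394
45+: 7200 × 0.947 + 8200 × 0.304 = 6818 + 2493 = 9311
Net migration: 30–44 − 550 → 6844; 45+ + 410 → 9721
→ [3077, 9965, 6844, 9721]
Period 2:
Births: 9965 × 0.112 = 1116, 6844 × 0.306 = 2094 → 3210
15–29: 3077 × 0.977 = 3006
30–44: 9965 × 0.948 = 9447
45+: 6844 × 0.947 + 9721 × 0.304 = 6481 + 2955 = 9436
Net migration: 30–44 − 550 → 8897; 45+ + 410 → 9846
→ [3210, 3006, 8897, 9846]
Period 3:
Births: 3006 × 0.112 = 337, 8897 × 0.306 = 2722 → 3059
15–29: 3210 × 0.977 = 3136
30–44: 3006 × 0.948 = 2850
45+: 8897 × 0.947 + 9846 × 0.304 = 8425 + 2993 = 11418
Net migration: 30–44 − 550 → 2300; 45+ + 410 → 11828
→ [3059, 3136, 2300, 11828]
Total after period 3: 3059 + 3136 + 2300 + 11828 = 20323

20323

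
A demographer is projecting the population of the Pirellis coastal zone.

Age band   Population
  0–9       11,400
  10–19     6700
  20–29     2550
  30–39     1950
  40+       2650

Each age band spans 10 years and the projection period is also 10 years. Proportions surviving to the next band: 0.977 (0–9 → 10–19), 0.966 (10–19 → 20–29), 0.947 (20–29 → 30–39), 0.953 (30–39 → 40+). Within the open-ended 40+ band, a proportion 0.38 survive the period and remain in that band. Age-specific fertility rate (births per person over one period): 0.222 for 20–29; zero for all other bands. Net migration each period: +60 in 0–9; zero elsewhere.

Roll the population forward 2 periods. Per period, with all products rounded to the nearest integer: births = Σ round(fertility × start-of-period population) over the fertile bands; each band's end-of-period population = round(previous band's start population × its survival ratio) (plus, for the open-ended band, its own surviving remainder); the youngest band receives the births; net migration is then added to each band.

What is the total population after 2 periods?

— Period 1 —
Births: 2550 × 0.222 = 566
10–19: 11400 × 0.977 = 11138
20–29: 6700 × 0.966 = 6472
30–39: 2550 × 0.947 = 2415
40+: 1950 × 0.953 + 2650 × 0.38 = 1858 + 1007 = 2865
Net migration: 0–9 + 60 → 626
→ [626, 11138, 6472, 2415, 2865]
— Period 2 —
Births: 6472 × 0.222 = 1437
10–19: 626 × 0.977 = 612
20–29: 11138 × 0.966 = 10759
30–39: 6472 × 0.947 = 6129
40+: 2415 × 0.953 + 2865 × 0.38 = 2301 + 1089 = 3390
Net migration: 0–9 + 60 → 1497
→ [1497, 612, 10759, 6129, 3390]
Total after period 2: 1497 + 612 + 10759 + 6129 + 3390 = 22387

22387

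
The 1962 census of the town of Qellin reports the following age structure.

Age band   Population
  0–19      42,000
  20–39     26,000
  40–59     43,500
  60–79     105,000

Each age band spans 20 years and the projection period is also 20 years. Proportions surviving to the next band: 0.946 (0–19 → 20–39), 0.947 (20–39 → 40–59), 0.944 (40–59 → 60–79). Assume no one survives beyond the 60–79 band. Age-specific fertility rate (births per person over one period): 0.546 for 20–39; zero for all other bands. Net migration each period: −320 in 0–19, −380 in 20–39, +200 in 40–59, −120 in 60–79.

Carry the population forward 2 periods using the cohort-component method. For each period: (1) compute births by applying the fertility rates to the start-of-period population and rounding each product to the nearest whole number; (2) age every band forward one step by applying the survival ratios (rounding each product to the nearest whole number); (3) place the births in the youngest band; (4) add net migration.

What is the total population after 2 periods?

94691

After projecting period 1:
Births: 26000 × 0.546 = 14196
20–39: 42000 × 0.946 = 39732
40–59: 26000 × 0.947 = 24622
60–79: 43500 × 0.944 = 41064
Net migration: 0–19 − 320 → 13876; 20–39 − 380 → 39352; 40–59 + 200 → 24822; 60–79 − 120 → 40944
Giving 13876 / 39352 / 24822 / 40944.
After projecting period 2:
Births: 39352 × 0.546 = 21486
20–39: 13876 × 0.946 = 13127
40–59: 39352 × 0.947 = 37266
60–79: 24822 × 0.944 = 23432
Net migration: 0–19 − 320 → 21166; 20–39 − 380 → 12747; 40–59 + 200 → 37466; 60–79 − 120 → 23312
Giving 21166 / 12747 / 37466 / 23312.
Total after period 2: 21166 + 12747 + 37466 + 23312 = 94691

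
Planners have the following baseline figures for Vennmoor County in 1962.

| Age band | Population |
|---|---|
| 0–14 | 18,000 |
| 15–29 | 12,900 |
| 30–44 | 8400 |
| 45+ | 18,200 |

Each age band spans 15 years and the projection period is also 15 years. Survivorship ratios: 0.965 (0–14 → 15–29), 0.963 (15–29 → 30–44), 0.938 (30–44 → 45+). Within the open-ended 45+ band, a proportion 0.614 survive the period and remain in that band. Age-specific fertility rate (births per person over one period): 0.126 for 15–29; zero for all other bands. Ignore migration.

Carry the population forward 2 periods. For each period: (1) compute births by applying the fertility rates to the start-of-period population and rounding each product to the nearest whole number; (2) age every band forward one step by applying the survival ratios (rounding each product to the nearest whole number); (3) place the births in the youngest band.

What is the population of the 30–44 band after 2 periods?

Period 1:
Births: 12900 * 0.126 = 1625
15–29: 18000 * 0.965 = 17370
30–44: 12900 * 0.963 = 12423
45+: 8400 * 0.938 + 18200 * 0.614 = 7879 + 11175 = 19054
End of period: [1625, 17370, 12423, 19054]
Period 2:
Births: 17370 * 0.126 = 2189
15–29: 1625 * 0.965 = 1568
30–44: 17370 * 0.963 = 16727
45+: 12423 * 0.938 + 19054 * 0.614 = 11653 + 11699 = 23352
End of period: [2189, 1568, 16727, 23352]

16727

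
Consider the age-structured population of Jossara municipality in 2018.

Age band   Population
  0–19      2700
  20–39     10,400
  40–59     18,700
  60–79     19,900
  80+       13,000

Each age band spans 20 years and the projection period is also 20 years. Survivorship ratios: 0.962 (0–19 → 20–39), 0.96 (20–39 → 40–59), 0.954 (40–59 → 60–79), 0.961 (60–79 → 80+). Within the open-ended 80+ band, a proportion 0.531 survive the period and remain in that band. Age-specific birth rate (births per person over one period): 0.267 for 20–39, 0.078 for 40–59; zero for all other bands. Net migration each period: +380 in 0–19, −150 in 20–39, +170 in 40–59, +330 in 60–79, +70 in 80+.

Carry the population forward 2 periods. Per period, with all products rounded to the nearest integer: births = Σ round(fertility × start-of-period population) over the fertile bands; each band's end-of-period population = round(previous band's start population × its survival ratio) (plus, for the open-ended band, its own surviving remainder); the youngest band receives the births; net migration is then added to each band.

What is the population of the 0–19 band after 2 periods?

Let band 1 be 0–19 through band 5 = 80+.
[period 1]
Births: 10400 × 0.267 = 2777 ; 18700 × 0.078 = 1459 — total 4236
Band 2: 2700 × 0.962 = 2597
Band 3: 10400 × 0.96 = 9984
Band 4: 18700 × 0.954 = 17840
Band 5: 19900 × 0.961 + 13000 × 0.531 = 19124 + 6903 = 26027
Net migration: Band 1 + 380 → 4616; Band 2 − 150 → 2447; Band 3 + 170 → 10154; Band 4 + 330 → 18170; Band 5 + 70 → 26097
Giving 4616 / 2447 / 10154 / 18170 / 26097.
[period 2]
Births: 2447 × 0.267 = 653 ; 10154 × 0.078 = 792 — total 1445
Band 2: 4616 × 0.962 = 4441
Band 3: 2447 × 0.96 = 2349
Band 4: 10154 × 0.954 = 9687
Band 5: 18170 × 0.961 + 26097 × 0.531 = 17461 + 13858 = 31319
Net migration: Band 1 + 380 → 1825; Band 2 − 150 → 4291; Band 3 + 170 → 2519; Band 4 + 330 → 10017; Band 5 + 70 → 31389
Giving 1825 / 4291 / 2519 / 10017 / 31389.

1825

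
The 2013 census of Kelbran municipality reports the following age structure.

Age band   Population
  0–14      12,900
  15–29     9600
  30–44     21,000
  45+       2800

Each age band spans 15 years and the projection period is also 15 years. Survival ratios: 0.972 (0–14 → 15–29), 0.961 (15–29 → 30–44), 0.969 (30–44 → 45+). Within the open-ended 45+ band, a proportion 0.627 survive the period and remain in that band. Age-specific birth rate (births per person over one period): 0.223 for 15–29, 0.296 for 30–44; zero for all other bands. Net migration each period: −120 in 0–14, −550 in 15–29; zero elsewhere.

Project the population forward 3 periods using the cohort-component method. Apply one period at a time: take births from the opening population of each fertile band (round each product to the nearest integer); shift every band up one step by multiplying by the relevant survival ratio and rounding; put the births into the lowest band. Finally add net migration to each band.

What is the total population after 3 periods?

42165

Period 1.
Births: 9600 × 0.223 = 2141, 21000 × 0.296 = 6216 → total 8357
15–29: 12900 × 0.972 = 12539
30–44: 9600 × 0.961 = 9226
45+: 21000 × 0.969 + 2800 × 0.627 = 20349 + 1756 = 22105
Net migration: 0–14 − 120 → 8237; 15–29 − 550 → 11989
→ [8237, 11989, 9226, 22105]
Period 2.
Births: 11989 × 0.223 = 2674, 9226 × 0.296 = 2731 → total 5405
15–29: 8237 × 0.972 = 8006
30–44: 11989 × 0.961 = 11521
45+: 9226 × 0.969 + 22105 × 0.627 = 8940 + 13860 = 22800
Net migration: 0–14 − 120 → 5285; 15–29 − 550 → 7456
→ [5285, 7456, 11521, 22800]
Period 3.
Births: 7456 × 0.223 = 1663, 11521 × 0.296 = 3410 → total 5073
15–29: 5285 × 0.972 = 5137
30–44: 7456 × 0.961 = 7165
45+: 11521 × 0.969 + 22800 × 0.627 = 11164 + 14296 = 25460
Net migration: 0–14 − 120 → 4953; 15–29 − 550 → 4587
→ [4953, 4587, 7165, 25460]
Total after period 3: 4953 + 4587 + 7165 + 25460 = 42165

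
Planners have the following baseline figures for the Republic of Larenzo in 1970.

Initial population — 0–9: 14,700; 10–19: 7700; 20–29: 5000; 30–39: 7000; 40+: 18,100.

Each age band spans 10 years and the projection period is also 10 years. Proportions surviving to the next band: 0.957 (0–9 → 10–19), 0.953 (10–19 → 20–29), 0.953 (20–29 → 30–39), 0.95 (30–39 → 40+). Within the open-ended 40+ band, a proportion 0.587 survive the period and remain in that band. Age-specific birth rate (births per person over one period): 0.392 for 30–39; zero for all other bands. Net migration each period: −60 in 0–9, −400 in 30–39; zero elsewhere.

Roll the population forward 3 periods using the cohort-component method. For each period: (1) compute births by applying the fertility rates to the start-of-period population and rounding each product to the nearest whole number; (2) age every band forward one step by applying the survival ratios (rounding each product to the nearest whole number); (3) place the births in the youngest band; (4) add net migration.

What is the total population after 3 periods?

[period 1]
Births: 7000 * 0.392 = 2744
10–19: 14700 * 0.957 = 14068
20–29: 7700 * 0.953 = 7338
30–39: 5000 * 0.953 = 4765
40+: 7000 * 0.95 + 18100 * 0.587 = 6650 + 10625 = 17275
Net migration: 0–9 − 60 → 2684; 30–39 − 400 → 4365
→ [2684, 14068, 7338, 4365, 17275]
[period 2]
Births: 4365 * 0.392 = 1711
10–19: 2684 * 0.957 = 2569
20–29: 14068 * 0.953 = 13407
30–39: 7338 * 0.953 = 6993
40+: 4365 * 0.95 + 17275 * 0.587 = 4147 + 10140 = 14287
Net migration: 0–9 − 60 → 1651; 30–39 − 400 → 6593
→ [1651, 2569, 13407, 6593, 14287]
[period 3]
Births: 6593 * 0.392 = 2584
10–19: 1651 * 0.957 = 1580
20–29: 2569 * 0.953 = 2448
30–39: 13407 * 0.953 = 12777
40+: 6593 * 0.95 + 14287 * 0.587 = 6263 + 8386 = 14649
Net migration: 0–9 − 60 → 2524; 30–39 − 400 → 12377
→ [2524, 1580, 2448, 12377, 14649]
Total after period 3: 2524 + 1580 + 2448 + 12377 + 14649 = 33578

33578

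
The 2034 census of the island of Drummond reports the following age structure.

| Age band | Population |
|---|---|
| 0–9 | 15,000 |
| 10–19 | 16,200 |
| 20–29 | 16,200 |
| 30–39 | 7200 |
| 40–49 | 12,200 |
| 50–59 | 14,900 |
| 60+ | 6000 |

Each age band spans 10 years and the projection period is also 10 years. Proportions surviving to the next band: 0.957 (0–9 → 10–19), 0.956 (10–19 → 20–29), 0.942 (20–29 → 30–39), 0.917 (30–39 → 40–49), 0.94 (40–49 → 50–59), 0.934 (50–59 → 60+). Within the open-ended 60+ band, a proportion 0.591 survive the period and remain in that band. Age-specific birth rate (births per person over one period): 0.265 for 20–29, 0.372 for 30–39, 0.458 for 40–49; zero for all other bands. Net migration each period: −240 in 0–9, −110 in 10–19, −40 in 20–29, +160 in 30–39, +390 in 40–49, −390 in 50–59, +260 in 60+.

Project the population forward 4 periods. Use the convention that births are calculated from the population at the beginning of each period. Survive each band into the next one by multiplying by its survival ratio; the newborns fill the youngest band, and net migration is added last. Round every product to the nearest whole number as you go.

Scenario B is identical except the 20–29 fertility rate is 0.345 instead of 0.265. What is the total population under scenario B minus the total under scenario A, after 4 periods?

— Period 1 —
Births: 16200 * 0.265 = 4293, 7200 * 0.372 = 2678, 12200 * 0.458 = 5588 → 12559
10–19: 15000 * 0.957 = 14355
20–29: 16200 * 0.956 = 15487
30–39: 16200 * 0.942 = 15260
40–49: 7200 * 0.917 = 6602
50–59: 12200 * 0.94 = 11468
60+: 14900 * 0.934 + 6000 * 0.591 = 13917 + 3546 = 17463
Net migration: 0–9 − 240 → 12319; 10–19 − 110 → 14245; 20–29 − 40 → 15447; 30–39 + 160 → 15420; 40–49 + 390 → 6992; 50–59 − 390 → 11078; 60+ + 260 → 17723
Giving 12319 / 14245 / 15447 / 15420 / 6992 / 11078 / 17723.
— Period 2 —
Births: 15447 * 0.265 = 4093, 15420 * 0.372 = 5736, 6992 * 0.458 = 3202 → 13031
10–19: 12319 * 0.957 = 11789
20–29: 14245 * 0.956 = 13618
30–39: 15447 * 0.942 = 14551
40–49: 15420 * 0.917 = 14140
50–59: 6992 * 0.94 = 6572
60+: 11078 * 0.934 + 17723 * 0.591 = 10347 + 10474 = 20821
Net migration: 0–9 − 240 → 12791; 10–19 − 110 → 11679; 20–29 − 40 → 13578; 30–39 + 160 → 14711; 40–49 + 390 → 14530; 50–59 − 390 → 6182; 60+ + 260 → 21081
Giving 12791 / 11679 / 13578 / 14711 / 14530 / 6182 / 21081.
— Period 3 —
Births: 13578 * 0.265 = 3598, 14711 * 0.372 = 5472, 14530 * 0.458 = 6655 → 15725
10–19: 12791 * 0.957 = 12241
20–29: 11679 * 0.956 = 11165
30–39: 13578 * 0.942 = 12790
40–49: 14711 * 0.917 = 13490
50–59: 14530 * 0.94 = 13658
60+: 6182 * 0.934 + 21081 * 0.591 = 5774 + 12459 = 18233
Net migration: 0–9 − 240 → 15485; 10–19 − 110 → 12131; 20–29 − 40 → 11125; 30–39 + 160 → 12950; 40–49 + 390 → 13880; 50–59 − 390 → 13268; 60+ + 260 → 18493
Giving 15485 / 12131 / 11125 / 12950 / 13880 / 13268 / 18493.
— Period 4 —
Births: 11125 * 0.265 = 2948, 12950 * 0.372 = 4817, 13880 * 0.458 = 6357 → 14122
10–19: 15485 * 0.957 = 14819
20–29: 12131 * 0.956 = 11597
30–39: 11125 * 0.942 = 10480
40–49: 12950 * 0.917 = 11875
50–59: 13880 * 0.94 = 13047
60+: 13268 * 0.934 + 18493 * 0.591 = 12392 + 10929 = 23321
Net migration: 0–9 − 240 → 13882; 10–19 − 110 → 14709; 20–29 − 40 → 11557; 30–39 + 160 → 10640; 40–49 + 390 → 12265; 50–59 − 390 → 12657; 60+ + 260 → 23581
Giving 13882 / 14709 / 11557 / 10640 / 12265 / 12657 / 23581.
Scenario A total after 4 periods: 99291
Scenario B projection —
— Period 1 —
Births: 16200 * 0.345 = 5589, 7200 * 0.372 = 2678, 12200 * 0.458 = 5588 → 13855
10–19: 15000 * 0.957 = 14355
20–29: 16200 * 0.956 = 15487
30–39: 16200 * 0.942 = 15260
40–49: 7200 * 0.917 = 6602
50–59: 12200 * 0.94 = 11468
60+: 14900 * 0.934 + 6000 * 0.591 = 13917 + 3546 = 17463
Net migration: 0–9 − 240 → 13615; 10–19 − 110 → 14245; 20–29 − 40 → 15447; 30–39 + 160 → 15420; 40–49 + 390 → 6992; 50–59 − 390 → 11078; 60+ + 260 → 17723
Giving 13615 / 14245 / 15447 / 15420 / 6992 / 11078 / 17723.
— Period 2 —
Births: 15447 * 0.345 = 5329, 15420 * 0.372 = 5736, 6992 * 0.458 = 3202 → 14267
10–19: 13615 * 0.957 = 13030
20–29: 14245 * 0.956 = 13618
30–39: 15447 * 0.942 = 14551
40–49: 15420 * 0.917 = 14140
50–59: 6992 * 0.94 = 6572
60+: 11078 * 0.934 + 17723 * 0.591 = 10347 + 10474 = 20821
Net migration: 0–9 − 240 → 14027; 10–19 − 110 → 12920; 20–29 − 40 → 13578; 30–39 + 160 → 14711; 40–49 + 390 → 14530; 50–59 − 390 → 6182; 60+ + 260 → 21081
Giving 14027 / 12920 / 13578 / 14711 / 14530 / 6182 / 21081.
— Period 3 —
Births: 13578 * 0.345 = 4684, 14711 * 0.372 = 5472, 14530 * 0.458 = 6655 → 16811
10–19: 14027 * 0.957 = 13424
20–29: 12920 * 0.956 = 12352
30–39: 13578 * 0.942 = 12790
40–49: 14711 * 0.917 = 13490
50–59: 14530 * 0.94 = 13658
60+: 6182 * 0.934 + 21081 * 0.591 = 5774 + 12459 = 18233
Net migration: 0–9 − 240 → 16571; 10–19 − 110 → 13314; 20–29 − 40 → 12312; 30–39 + 160 → 12950; 40–49 + 390 → 13880; 50–59 − 390 → 13268; 60+ + 260 → 18493
Giving 16571 / 13314 / 12312 / 12950 / 13880 / 13268 / 18493.
— Period 4 —
Births: 12312 * 0.345 = 4248, 12950 * 0.372 = 4817, 13880 * 0.458 = 6357 → 15422
10–19: 16571 * 0.957 = 15858
20–29: 13314 * 0.956 = 12728
30–39: 12312 * 0.942 = 11598
40–49: 12950 * 0.917 = 11875
50–59: 13880 * 0.94 = 13047
60+: 13268 * 0.934 + 18493 * 0.591 = 12392 + 10929 = 23321
Net migration: 0–9 − 240 → 15182; 10–19 − 110 → 15748; 20–29 − 40 → 12688; 30–39 + 160 → 11758; 40–49 + 390 → 12265; 50–59 − 390 → 12657; 60+ + 260 → 23581
Giving 15182 / 15748 / 12688 / 11758 / 12265 / 12657 / 23581.
Scenario B total after 4 periods: 103879
Difference B − A = 103879 − 99291 = 4588

4588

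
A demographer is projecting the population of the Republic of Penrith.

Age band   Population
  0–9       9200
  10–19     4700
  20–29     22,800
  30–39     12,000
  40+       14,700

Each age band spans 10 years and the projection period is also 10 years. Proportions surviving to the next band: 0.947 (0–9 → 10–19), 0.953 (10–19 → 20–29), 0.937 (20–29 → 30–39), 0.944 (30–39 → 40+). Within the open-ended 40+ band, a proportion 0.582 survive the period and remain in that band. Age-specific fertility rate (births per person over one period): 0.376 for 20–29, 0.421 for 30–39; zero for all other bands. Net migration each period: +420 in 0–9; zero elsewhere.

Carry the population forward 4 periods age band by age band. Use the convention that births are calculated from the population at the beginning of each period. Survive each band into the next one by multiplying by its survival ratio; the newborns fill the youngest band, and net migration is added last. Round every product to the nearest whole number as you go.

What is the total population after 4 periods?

Numbering the bands 1..5 from youngest to oldest:
After projecting period 1:
Births: 22800 * 0.376 = 8573 ; 12000 * 0.421 = 5052 ⇒ total 13625
Band 2: 9200 * 0.947 = 8712
Band 3: 4700 * 0.953 = 4479
Band 4: 22800 * 0.937 = 21364
Band 5: 12000 * 0.944 + 14700 * 0.582 = 11328 + 8555 = 19883
Net migration: Band 1 + 420 → 14045
End of period: [14045, 8712, 4479, 21364, 19883]
After projecting period 2:
Births: 4479 * 0.376 = 1684 ; 21364 * 0.421 = 8994 ⇒ total 10678
Band 2: 14045 * 0.947 = 13301
Band 3: 8712 * 0.953 = 8303
Band 4: 4479 * 0.937 = 4197
Band 5: 21364 * 0.944 + 19883 * 0.582 = 20168 + 11572 = 31740
Net migration: Band 1 + 420 → 11098
End of period: [11098, 13301, 8303, 4197, 31740]
After projecting period 3:
Births: 8303 * 0.376 = 3122 ; 4197 * 0.421 = 1767 ⇒ total 4889
Band 2: 11098 * 0.947 = 10510
Band 3: 13301 * 0.953 = 12676
Band 4: 8303 * 0.937 = 7780
Band 5: 4197 * 0.944 + 31740 * 0.582 = 3962 + 18473 = 22435
Net migration: Band 1 + 420 → 5309
End of period: [5309, 10510, 12676, 7780, 22435]
After projecting period 4:
Births: 12676 * 0.376 = 4766 ; 7780 * 0.421 = 3275 ⇒ total 8041
Band 2: 5309 * 0.947 = 5028
Band 3: 10510 * 0.953 = 10016
Band 4: 12676 * 0.937 = 11877
Band 5: 7780 * 0.944 + 22435 * 0.582 = 7344 + 13057 = 20401
Net migration: Band 1 + 420 → 8461
End of period: [8461, 5028, 10016, 11877, 20401]
Total after period 4: 8461 + 5028 + 10016 + 11877 + 20401 = 55783

55783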